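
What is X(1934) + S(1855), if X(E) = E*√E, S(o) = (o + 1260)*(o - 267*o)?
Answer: -1537034450 + 1934*√1934 ≈ -1.5370e+9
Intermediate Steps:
S(o) = -266*o*(1260 + o) (S(o) = (1260 + o)*(-266*o) = -266*o*(1260 + o))
X(E) = E^(3/2)
X(1934) + S(1855) = 1934^(3/2) - 266*1855*(1260 + 1855) = 1934*√1934 - 266*1855*3115 = 1934*√1934 - 1537034450 = -1537034450 + 1934*√1934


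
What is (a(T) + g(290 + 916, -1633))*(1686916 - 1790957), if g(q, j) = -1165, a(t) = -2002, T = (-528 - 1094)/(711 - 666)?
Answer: 329497847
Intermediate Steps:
T = -1622/45 ≈ -36.044
(a(T) + g(290 + 916, -1633))*(1686916 - 1790957) = (-2002 - 1165)*(1686916 - 1790957) = -3167*(-104041) = 329497847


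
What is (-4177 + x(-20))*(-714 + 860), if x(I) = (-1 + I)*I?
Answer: -548522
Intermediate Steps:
x(I) = I*(-1 + I)
(-4177 + x(-20))*(-714 + 860) = (-4177 - 20*(-1 - 20))*(-714 + 860) = (-4177 - 20*(-21))*146 = (-4177 + 420)*146 = -3757*146 = -548522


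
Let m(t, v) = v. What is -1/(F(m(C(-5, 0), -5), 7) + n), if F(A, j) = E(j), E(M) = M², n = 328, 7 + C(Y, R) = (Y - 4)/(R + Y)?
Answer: -1/377 ≈ -0.0026525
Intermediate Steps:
C(Y, R) = -7 + (-4 + Y)/(R + Y) (C(Y, R) = -7 + (Y - 4)/(R + Y) = -7 + (-4 + Y)/(R + Y))
F(A, j) = j²
-1/(F(m(C(-5, 0), -5), 7) + n) = -1/(7² + 328) = -1/(49 + 328) = -1/377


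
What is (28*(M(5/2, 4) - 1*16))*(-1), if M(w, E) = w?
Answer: 378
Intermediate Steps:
(28*(M(5/2, 4) - 1*16))*(-1) = (28*(5/2 - 1*16))*(-1) = (28*(5*(½) - 16))*(-1) = (28*(5/2 - 16))*(-1) = (28*(-27/2))*(-1) = -378*(-1) = 378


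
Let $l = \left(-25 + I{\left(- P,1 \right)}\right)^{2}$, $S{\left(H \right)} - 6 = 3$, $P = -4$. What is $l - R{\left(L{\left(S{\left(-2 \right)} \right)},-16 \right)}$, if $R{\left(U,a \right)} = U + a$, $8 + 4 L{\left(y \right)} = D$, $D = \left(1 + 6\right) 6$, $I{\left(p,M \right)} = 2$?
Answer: $\frac{1073}{2} \approx 536.5$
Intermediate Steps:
$S{\left(H \right)} = 9$ ($S{\left(H \right)} = 6 + 3 = 9$)
$D = 42$ ($D = 7 \cdot 6 = 42$)
$L{\left(y \right)} = \frac{17}{2}$ ($L{\left(y \right)} = -2 + \frac{1}{4} \cdot 42 = -2 + \frac{21}{2} = \frac{17}{2}$)
$l = 529$ ($l = \left(-25 + 2\right)^{2} = \left(-23\right)^{2} = 529$)
$l - R{\left(L{\left(S{\left(-2 \right)} \right)},-16 \right)} = 529 - \left(\frac{17}{2} - 16\right) = 529 - - \frac{15}{2} = 529 + \frac{15}{2} = \frac{1073}{2}$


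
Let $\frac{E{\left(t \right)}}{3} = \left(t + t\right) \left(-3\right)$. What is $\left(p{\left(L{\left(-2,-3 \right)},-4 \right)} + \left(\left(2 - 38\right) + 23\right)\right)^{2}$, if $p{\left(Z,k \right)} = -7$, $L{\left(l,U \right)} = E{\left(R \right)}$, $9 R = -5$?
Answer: $400$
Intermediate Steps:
$R = - \frac{5}{9}$ ($R = \frac{1}{9} \left(-5\right) = - \frac{5}{9} \approx -0.55556$)
$E{\left(t \right)} = - 18 t$ ($E{\left(t \right)} = 3 \left(t + t\right) \left(-3\right) = 3 \cdot 2 t \left(-3\right) = 3 \left(- 6 t\right) = - 18 t$)
$L{\left(l,U \right)} = 10$ ($L{\left(l,U \right)} = \left(-18\right) \left(- \frac{5}{9}\right) = 10$)
$\left(p{\left(L{\left(-2,-3 \right)},-4 \right)} + \left(\left(2 - 38\right) + 23\right)\right)^{2} = \left(-7 + \left(\left(2 - 38\right) + 23\right)\right)^{2} = \left(-7 + \left(-36 + 23\right)\right)^{2} = \left(-7 - 13\right)^{2} = \left(-20\right)^{2} = 400$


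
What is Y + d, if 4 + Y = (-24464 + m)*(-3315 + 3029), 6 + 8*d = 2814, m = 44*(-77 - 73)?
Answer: 8884651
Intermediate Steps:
m = -6600 (m = 44*(-150) = -6600)
d = 351 (d = -¾ + (⅛)*2814 = -¾ + 1407/4 = 351)
Y = 8884300 (Y = -4 + (-24464 - 6600)*(-3315 + 3029) = -4 - 31064*(-286) = -4 + 8884304 = 8884300)
Y + d = 8884300 + 351 = 8884651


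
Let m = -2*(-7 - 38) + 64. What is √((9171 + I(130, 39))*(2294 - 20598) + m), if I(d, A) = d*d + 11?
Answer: 11*I*√3945494 ≈ 21850.0*I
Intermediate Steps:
I(d, A) = 11 + d² (I(d, A) = d² + 11 = 11 + d²)
m = 154 (m = -2*(-45) + 64 = 90 + 64 = 154)
√((9171 + I(130, 39))*(2294 - 20598) + m) = √((9171 + (11 + 130²))*(2294 - 20598) + 154) = √((9171 + (11 + 16900))*(-18304) + 154) = √((9171 + 16911)*(-18304) + 154) = √(26082*(-18304) + 154) = √(-477404928 + 154) = √(-477404774) = 11*I*√3945494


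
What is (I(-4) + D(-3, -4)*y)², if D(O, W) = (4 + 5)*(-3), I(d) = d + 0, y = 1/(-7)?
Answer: 1/49 ≈ 0.020408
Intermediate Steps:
y = -⅐ ≈ -0.14286
I(d) = d
D(O, W) = -27 (D(O, W) = 9*(-3) = -27)
(I(-4) + D(-3, -4)*y)² = (-4 - 27*(-⅐))² = (-4 + 27/7)² = (-⅐)² = 1/49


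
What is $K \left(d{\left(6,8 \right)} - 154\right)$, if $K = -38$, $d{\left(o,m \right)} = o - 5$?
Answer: $5814$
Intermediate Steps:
$d{\left(o,m \right)} = -5 + o$ ($d{\left(o,m \right)} = o - 5 = -5 + o$)
$K \left(d{\left(6,8 \right)} - 154\right) = - 38 \left(\left(-5 + 6\right) - 154\right) = - 38 \left(1 - 154\right) = \left(-38\right) \left(-153\right) = 5814$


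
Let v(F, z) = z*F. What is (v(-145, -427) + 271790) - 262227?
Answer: 71478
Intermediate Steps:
v(F, z) = F*z
(v(-145, -427) + 271790) - 262227 = (-145*(-427) + 271790) - 262227 = (61915 + 271790) - 262227 = 333705 - 262227 = 71478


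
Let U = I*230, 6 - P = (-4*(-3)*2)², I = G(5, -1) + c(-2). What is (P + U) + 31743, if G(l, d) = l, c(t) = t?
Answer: 31863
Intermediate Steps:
I = 3 (I = 5 - 2 = 3)
P = -570 (P = 6 - (-4*(-3)*2)² = 6 - (12*2)² = 6 - 1*24² = 6 - 1*576 = 6 - 576 = -570)
U = 690 (U = 3*230 = 690)
(P + U) + 31743 = (-570 + 690) + 31743 = 120 + 31743 = 31863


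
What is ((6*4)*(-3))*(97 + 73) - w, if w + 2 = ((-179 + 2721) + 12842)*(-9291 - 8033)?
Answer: 266500178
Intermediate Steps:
w = -266512418 (w = -2 + ((-179 + 2721) + 12842)*(-9291 - 8033) = -2 + (2542 + 12842)*(-17324) = -2 + 15384*(-17324) = -2 - 266512416 = -266512418)
((6*4)*(-3))*(97 + 73) - w = ((6*4)*(-3))*(97 + 73) - 1*(-266512418) = (24*(-3))*170 + 266512418 = -72*170 + 266512418 = -12240 + 266512418 = 266500178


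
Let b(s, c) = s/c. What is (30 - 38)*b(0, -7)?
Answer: 0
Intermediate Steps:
(30 - 38)*b(0, -7) = (30 - 38)*(0/(-7)) = -0*(-1)/7 = -8*0 = 0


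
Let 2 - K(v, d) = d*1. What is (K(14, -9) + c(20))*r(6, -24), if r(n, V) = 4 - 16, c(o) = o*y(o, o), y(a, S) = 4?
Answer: -1092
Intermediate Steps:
K(v, d) = 2 - d
c(o) = 4*o (c(o) = o*4 = 4*o)
r(n, V) = -12
(K(14, -9) + c(20))*r(6, -24) = ((2 - 1*(-9)) + 4*20)*(-12) = ((2 + 9) + 80)*(-12) = (11 + 80)*(-12) = 91*(-12) = -1092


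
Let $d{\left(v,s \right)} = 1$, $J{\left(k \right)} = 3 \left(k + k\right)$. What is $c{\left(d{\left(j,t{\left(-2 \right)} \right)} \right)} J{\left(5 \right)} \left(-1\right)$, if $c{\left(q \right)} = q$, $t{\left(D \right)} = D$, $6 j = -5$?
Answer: $-30$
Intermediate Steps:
$j = - \frac{5}{6}$ ($j = \frac{1}{6} \left(-5\right) = - \frac{5}{6} \approx -0.83333$)
$J{\left(k \right)} = 6 k$ ($J{\left(k \right)} = 3 \cdot 2 k = 6 k$)
$c{\left(d{\left(j,t{\left(-2 \right)} \right)} \right)} J{\left(5 \right)} \left(-1\right) = 1 \cdot 6 \cdot 5 \left(-1\right) = 1 \cdot 30 \left(-1\right) = 30 \left(-1\right) = -30$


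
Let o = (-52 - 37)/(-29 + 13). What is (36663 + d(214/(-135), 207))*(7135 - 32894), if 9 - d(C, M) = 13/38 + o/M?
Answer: -59443333274323/62928 ≈ -9.4462e+8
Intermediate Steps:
o = 89/16 (o = -89/(-16) = -89*(-1/16) = 89/16 ≈ 5.5625)
d(C, M) = 329/38 - 89/(16*M) (d(C, M) = 9 - (13/38 + 89/(16*M)) = 9 + (-13/38 - 89/(16*M)) = 329/38 - 89/(16*M))
(36663 + d(214/(-135), 207))*(7135 - 32894) = (36663 + (1/304)*(-1691 + 2632*207)/207)*(7135 - 32894) = (36663 + (1/304)*(1/207)*(-1691 + 544824))*(-25759) = (36663 + (1/304)*(1/207)*543133)*(-25759) = (36663 + 543133/62928)*(-25759) = (2307672397/62928)*(-25759) = -59443333274323/62928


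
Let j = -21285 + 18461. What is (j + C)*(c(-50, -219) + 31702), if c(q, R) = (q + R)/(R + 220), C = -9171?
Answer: -377038835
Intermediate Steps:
c(q, R) = (R + q)/(220 + R)
j = -2824
(j + C)*(c(-50, -219) + 31702) = (-2824 - 9171)*((-219 - 50)/(220 - 219) + 31702) = -11995*(-269/1 + 31702) = -11995*(1*(-269) + 31702) = -11995*(-269 + 31702) = -11995*31433 = -377038835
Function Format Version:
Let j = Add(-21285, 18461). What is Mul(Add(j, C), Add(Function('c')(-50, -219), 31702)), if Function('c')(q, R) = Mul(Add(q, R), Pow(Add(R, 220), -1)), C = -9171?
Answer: -377038835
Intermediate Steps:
Function('c')(q, R) = Mul(Pow(Add(220, R), -1), Add(R, q)) (Function('c')(q, R) = Mul(Add(R, q), Pow(Add(220, R), -1)) = Mul(Pow(Add(220, R), -1), Add(R, q)))
j = -2824
Mul(Add(j, C), Add(Function('c')(-50, -219), 31702)) = Mul(Add(-2824, -9171), Add(Mul(Pow(Add(220, -219), -1), Add(-219, -50)), 31702)) = Mul(-11995, Add(Mul(Pow(1, -1), -269), 31702)) = Mul(-11995, Add(Mul(1, -269), 31702)) = Mul(-11995, Add(-269, 31702)) = Mul(-11995, 31433) = -377038835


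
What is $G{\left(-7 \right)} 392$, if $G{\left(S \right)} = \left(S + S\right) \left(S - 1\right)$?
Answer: $43904$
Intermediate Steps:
$G{\left(S \right)} = 2 S \left(-1 + S\right)$
$G{\left(-7 \right)} 392 = 2 \left(-7\right) \left(-1 - 7\right) 392 = 2 \left(-7\right) \left(-8\right) 392 = 112 \cdot 392 = 43904$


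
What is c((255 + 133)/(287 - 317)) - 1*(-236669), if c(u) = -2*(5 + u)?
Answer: 3550273/15 ≈ 2.3668e+5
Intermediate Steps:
c(u) = -10 - 2*u
c((255 + 133)/(287 - 317)) - 1*(-236669) = (-10 - 2*(255 + 133)/(287 - 317)) - 1*(-236669) = (-10 - 776/(-30)) + 236669 = (-10 - 776*(-1)/30) + 236669 = (-10 - 2*(-194/15)) + 236669 = (-10 + 388/15) + 236669 = 238/15 + 236669 = 3550273/15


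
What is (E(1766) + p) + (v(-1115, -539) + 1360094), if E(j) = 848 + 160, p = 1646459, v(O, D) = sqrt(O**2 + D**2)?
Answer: 3007561 + sqrt(1533746) ≈ 3.0088e+6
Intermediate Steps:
v(O, D) = sqrt(D**2 + O**2)
E(j) = 1008
(E(1766) + p) + (v(-1115, -539) + 1360094) = (1008 + 1646459) + (sqrt((-539)**2 + (-1115)**2) + 1360094) = 1647467 + (sqrt(290521 + 1243225) + 1360094) = 1647467 + (sqrt(1533746) + 1360094) = 1647467 + (1360094 + sqrt(1533746)) = 3007561 + sqrt(1533746)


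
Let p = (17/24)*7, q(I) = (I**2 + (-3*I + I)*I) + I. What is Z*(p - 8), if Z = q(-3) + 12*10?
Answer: -657/2 ≈ -328.50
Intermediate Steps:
q(I) = I - I**2 (q(I) = (I**2 + (-2*I)*I) + I = (I**2 - 2*I**2) + I = -I**2 + I = I - I**2)
p = 119/24 (p = (17*(1/24))*7 = (17/24)*7 = 119/24 ≈ 4.9583)
Z = 108 (Z = -3*(1 - 1*(-3)) + 12*10 = -3*(1 + 3) + 120 = -3*4 + 120 = -12 + 120 = 108)
Z*(p - 8) = 108*(119/24 - 8) = 108*(-73/24) = -657/2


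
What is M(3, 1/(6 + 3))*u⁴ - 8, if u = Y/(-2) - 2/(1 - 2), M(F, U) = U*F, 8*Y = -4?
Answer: 139/256 ≈ 0.54297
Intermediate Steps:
Y = -½ (Y = (⅛)*(-4) = -½ ≈ -0.50000)
M(F, U) = F*U
u = 9/4 (u = -½/(-2) - 2/(1 - 2) = -½*(-½) - 2/(-1) = ¼ - 2*(-1) = ¼ + 2 = 9/4 ≈ 2.2500)
M(3, 1/(6 + 3))*u⁴ - 8 = (3/(6 + 3))*(9/4)⁴ - 8 = (3/9)*(6561/256) - 8 = (3*(⅑))*(6561/256) - 8 = (⅓)*(6561/256) - 8 = 2187/256 - 8 = 139/256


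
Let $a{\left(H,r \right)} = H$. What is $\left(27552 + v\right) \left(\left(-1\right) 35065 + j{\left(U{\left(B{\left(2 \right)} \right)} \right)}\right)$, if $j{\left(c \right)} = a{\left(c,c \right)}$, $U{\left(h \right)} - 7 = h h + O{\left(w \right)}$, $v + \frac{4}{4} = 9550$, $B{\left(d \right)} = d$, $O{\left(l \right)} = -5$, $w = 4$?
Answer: $-1300723959$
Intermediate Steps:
$v = 9549$ ($v = -1 + 9550 = 9549$)
$U{\left(h \right)} = 2 + h^{2}$ ($U{\left(h \right)} = 7 + \left(h h - 5\right) = 7 + \left(h^{2} - 5\right) = 7 + \left(-5 + h^{2}\right) = 2 + h^{2}$)
$j{\left(c \right)} = c$
$\left(27552 + v\right) \left(\left(-1\right) 35065 + j{\left(U{\left(B{\left(2 \right)} \right)} \right)}\right) = \left(27552 + 9549\right) \left(\left(-1\right) 35065 + \left(2 + 2^{2}\right)\right) = 37101 \left(-35065 + \left(2 + 4\right)\right) = 37101 \left(-35065 + 6\right) = 37101 \left(-35059\right) = -1300723959$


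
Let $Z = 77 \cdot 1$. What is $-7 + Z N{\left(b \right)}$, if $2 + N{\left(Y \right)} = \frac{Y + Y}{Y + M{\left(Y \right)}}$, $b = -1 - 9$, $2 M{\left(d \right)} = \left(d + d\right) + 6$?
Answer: $- \frac{1197}{17} \approx -70.412$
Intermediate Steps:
$M{\left(d \right)} = 3 + d$ ($M{\left(d \right)} = \frac{\left(d + d\right) + 6}{2} = \frac{2 d + 6}{2} = \frac{6 + 2 d}{2} = 3 + d$)
$Z = 77$
$b = -10$ ($b = -1 - 9 = -10$)
$N{\left(Y \right)} = -2 + \frac{2 Y}{3 + 2 Y}$ ($N{\left(Y \right)} = -2 + \frac{Y + Y}{Y + \left(3 + Y\right)} = -2 + \frac{2 Y}{3 + 2 Y}$)
$-7 + Z N{\left(b \right)} = -7 + 77 \frac{2 \left(-3 - -10\right)}{3 + 2 \left(-10\right)} = -7 + 77 \frac{2 \left(-3 + 10\right)}{3 - 20} = -7 + 77 \cdot 2 \frac{1}{-17} \cdot 7 = -7 + 77 \cdot 2 \left(- \frac{1}{17}\right) 7 = -7 + 77 \left(- \frac{14}{17}\right) = -7 - \frac{1078}{17} = - \frac{1197}{17}$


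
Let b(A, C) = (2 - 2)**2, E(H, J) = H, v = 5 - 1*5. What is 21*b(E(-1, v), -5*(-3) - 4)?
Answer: 0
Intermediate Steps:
v = 0 (v = 5 - 5 = 0)
b(A, C) = 0 (b(A, C) = 0**2 = 0)
21*b(E(-1, v), -5*(-3) - 4) = 21*0 = 0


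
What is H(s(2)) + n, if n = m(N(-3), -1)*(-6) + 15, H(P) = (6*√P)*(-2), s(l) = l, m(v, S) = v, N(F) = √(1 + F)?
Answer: 15 + 6*√2*(-2 - I) ≈ -1.9706 - 8.4853*I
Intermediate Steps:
H(P) = -12*√P
n = 15 - 6*I*√2 (n = √(1 - 3)*(-6) + 15 = √(-2)*(-6) + 15 = (I*√2)*(-6) + 15 = -6*I*√2 + 15 = 15 - 6*I*√2 ≈ 15.0 - 8.4853*I)
H(s(2)) + n = -12*√2 + (15 - 6*I*√2) = 15 - 12*√2 - 6*I*√2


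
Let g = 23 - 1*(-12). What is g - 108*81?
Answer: -8713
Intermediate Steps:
g = 35 (g = 23 + 12 = 35)
g - 108*81 = 35 - 108*81 = 35 - 8748 = -8713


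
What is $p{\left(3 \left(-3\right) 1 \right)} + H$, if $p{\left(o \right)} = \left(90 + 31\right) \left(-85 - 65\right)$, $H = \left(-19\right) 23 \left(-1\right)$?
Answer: $-17713$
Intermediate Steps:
$H = 437$ ($H = \left(-437\right) \left(-1\right) = 437$)
$p{\left(o \right)} = -18150$ ($p{\left(o \right)} = 121 \left(-150\right) = -18150$)
$p{\left(3 \left(-3\right) 1 \right)} + H = -18150 + 437 = -17713$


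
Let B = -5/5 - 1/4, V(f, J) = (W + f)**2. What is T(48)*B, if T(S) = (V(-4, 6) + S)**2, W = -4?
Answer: -15680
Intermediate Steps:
V(f, J) = (-4 + f)**2
B = -5/4 (B = -5*1/5 - 1*1/4 = -1 - 1/4 = -5/4 ≈ -1.2500)
T(S) = (64 + S)**2 (T(S) = ((-4 - 4)**2 + S)**2 = ((-8)**2 + S)**2 = (64 + S)**2)
T(48)*B = (64 + 48)**2*(-5/4) = 112**2*(-5/4) = 12544*(-5/4) = -15680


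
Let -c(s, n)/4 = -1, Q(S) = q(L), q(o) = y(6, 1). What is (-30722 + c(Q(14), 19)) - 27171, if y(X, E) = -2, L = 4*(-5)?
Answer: -57889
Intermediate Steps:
L = -20
q(o) = -2
Q(S) = -2
c(s, n) = 4 (c(s, n) = -4*(-1) = 4)
(-30722 + c(Q(14), 19)) - 27171 = (-30722 + 4) - 27171 = -30718 - 27171 = -57889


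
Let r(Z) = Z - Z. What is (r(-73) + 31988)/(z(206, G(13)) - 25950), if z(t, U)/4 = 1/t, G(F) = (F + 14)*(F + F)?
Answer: -823691/668212 ≈ -1.2327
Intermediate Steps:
r(Z) = 0
G(F) = 2*F*(14 + F) (G(F) = (14 + F)*(2*F) = 2*F*(14 + F))
z(t, U) = 4/t
(r(-73) + 31988)/(z(206, G(13)) - 25950) = (0 + 31988)/(4/206 - 25950) = 31988/(4*(1/206) - 25950) = 31988/(2/103 - 25950) = 31988/(-2672848/103) = 31988*(-103/2672848) = -823691/668212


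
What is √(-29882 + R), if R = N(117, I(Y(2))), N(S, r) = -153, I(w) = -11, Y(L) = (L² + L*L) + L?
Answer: I*√30035 ≈ 173.31*I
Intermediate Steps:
Y(L) = L + 2*L² (Y(L) = (L² + L²) + L = 2*L² + L = L + 2*L²)
R = -153
√(-29882 + R) = √(-29882 - 153) = √(-30035) = I*√30035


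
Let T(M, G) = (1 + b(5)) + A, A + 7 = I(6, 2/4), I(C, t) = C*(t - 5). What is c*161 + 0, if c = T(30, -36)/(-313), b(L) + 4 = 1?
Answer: 5796/313 ≈ 18.518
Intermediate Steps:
b(L) = -3 (b(L) = -4 + 1 = -3)
I(C, t) = C*(-5 + t)
A = -34 (A = -7 + 6*(-5 + 2/4) = -7 + 6*(-5 + 2*(1/4)) = -7 + 6*(-5 + 1/2) = -7 + 6*(-9/2) = -7 - 27 = -34)
T(M, G) = -36 (T(M, G) = (1 - 3) - 34 = -2 - 34 = -36)
c = 36/313 (c = -36/(-313) = -36*(-1/313) = 36/313 ≈ 0.11502)
c*161 + 0 = (36/313)*161 + 0 = 5796/313 + 0 = 5796/313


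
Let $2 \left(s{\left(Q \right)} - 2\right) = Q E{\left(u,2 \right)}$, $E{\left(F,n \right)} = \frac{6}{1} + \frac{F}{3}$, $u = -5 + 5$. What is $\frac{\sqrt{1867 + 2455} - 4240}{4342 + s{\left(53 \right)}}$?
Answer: $- \frac{4240}{4503} + \frac{\sqrt{4322}}{4503} \approx -0.927$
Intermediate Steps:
$u = 0$
$E{\left(F,n \right)} = 6 + \frac{F}{3}$ ($E{\left(F,n \right)} = 6 \cdot 1 + F \frac{1}{3} = 6 + \frac{F}{3}$)
$s{\left(Q \right)} = 2 + 3 Q$ ($s{\left(Q \right)} = 2 + \frac{Q \left(6 + \frac{1}{3} \cdot 0\right)}{2} = 2 + \frac{Q \left(6 + 0\right)}{2} = 2 + \frac{Q 6}{2} = 2 + \frac{6 Q}{2} = 2 + 3 Q$)
$\frac{\sqrt{1867 + 2455} - 4240}{4342 + s{\left(53 \right)}} = \frac{\sqrt{1867 + 2455} - 4240}{4342 + \left(2 + 3 \cdot 53\right)} = \frac{\sqrt{4322} - 4240}{4342 + \left(2 + 159\right)} = \frac{-4240 + \sqrt{4322}}{4342 + 161} = \frac{-4240 + \sqrt{4322}}{4503} = \left(-4240 + \sqrt{4322}\right) \frac{1}{4503} = - \frac{4240}{4503} + \frac{\sqrt{4322}}{4503}$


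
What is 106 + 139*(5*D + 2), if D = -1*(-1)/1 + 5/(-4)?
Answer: 841/4 ≈ 210.25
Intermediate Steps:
D = -¼ (D = 1*1 + 5*(-¼) = 1 - 5/4 = -¼ ≈ -0.25000)
106 + 139*(5*D + 2) = 106 + 139*(5*(-¼) + 2) = 106 + 139*(-5/4 + 2) = 106 + 139*(¾) = 106 + 417/4 = 841/4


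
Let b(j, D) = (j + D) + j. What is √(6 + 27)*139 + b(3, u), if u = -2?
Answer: 4 + 139*√33 ≈ 802.49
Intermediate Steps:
b(j, D) = D + 2*j (b(j, D) = (D + j) + j = D + 2*j)
√(6 + 27)*139 + b(3, u) = √(6 + 27)*139 + (-2 + 2*3) = √33*139 + (-2 + 6) = 139*√33 + 4 = 4 + 139*√33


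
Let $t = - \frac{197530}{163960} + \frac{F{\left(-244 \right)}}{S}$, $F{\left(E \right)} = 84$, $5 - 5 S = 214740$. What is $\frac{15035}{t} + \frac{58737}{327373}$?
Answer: $- \frac{693171621368399405}{55634380134883} \approx -12459.0$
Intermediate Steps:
$S = -42947$ ($S = 1 - 42948 = -42947$)
$t = - \frac{849709355}{704159012}$ ($t = - \frac{197530}{163960} + \frac{84}{-42947} = \left(-197530\right) \frac{1}{163960} + 84 \left(- \frac{1}{42947}\right) = - \frac{19753}{16396} - \frac{84}{42947} = - \frac{849709355}{704159012} \approx -1.2067$)
$\frac{15035}{t} + \frac{58737}{327373} = \frac{15035}{- \frac{849709355}{704159012}} + \frac{58737}{327373} = 15035 \left(- \frac{704159012}{849709355}\right) + 58737 \cdot \frac{1}{327373} = - \frac{2117406149084}{169941871} + \frac{58737}{327373} = - \frac{693171621368399405}{55634380134883}$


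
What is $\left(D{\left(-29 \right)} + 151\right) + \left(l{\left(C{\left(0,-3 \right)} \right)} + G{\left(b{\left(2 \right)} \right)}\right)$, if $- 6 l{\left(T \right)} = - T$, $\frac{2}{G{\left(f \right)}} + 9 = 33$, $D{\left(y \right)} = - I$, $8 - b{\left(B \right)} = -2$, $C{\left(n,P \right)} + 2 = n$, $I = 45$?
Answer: $\frac{423}{4} \approx 105.75$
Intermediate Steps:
$C{\left(n,P \right)} = -2 + n$
$b{\left(B \right)} = 10$ ($b{\left(B \right)} = 8 - -2 = 8 + 2 = 10$)
$D{\left(y \right)} = -45$ ($D{\left(y \right)} = \left(-1\right) 45 = -45$)
$G{\left(f \right)} = \frac{1}{12}$ ($G{\left(f \right)} = \frac{2}{-9 + 33} = \frac{2}{24} = 2 \cdot \frac{1}{24} = \frac{1}{12}$)
$l{\left(T \right)} = \frac{T}{6}$ ($l{\left(T \right)} = - \frac{\left(-1\right) T}{6} = \frac{T}{6}$)
$\left(D{\left(-29 \right)} + 151\right) + \left(l{\left(C{\left(0,-3 \right)} \right)} + G{\left(b{\left(2 \right)} \right)}\right) = \left(-45 + 151\right) + \left(\frac{-2 + 0}{6} + \frac{1}{12}\right) = 106 + \left(\frac{1}{6} \left(-2\right) + \frac{1}{12}\right) = 106 + \left(- \frac{1}{3} + \frac{1}{12}\right) = 106 - \frac{1}{4} = \frac{423}{4}$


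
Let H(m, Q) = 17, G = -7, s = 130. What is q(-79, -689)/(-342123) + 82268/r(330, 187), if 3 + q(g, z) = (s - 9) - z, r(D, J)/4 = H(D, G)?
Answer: 2345476674/1938697 ≈ 1209.8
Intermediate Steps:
r(D, J) = 68 (r(D, J) = 4*17 = 68)
q(g, z) = 118 - z (q(g, z) = -3 + ((130 - 9) - z) = -3 + (121 - z) = 118 - z)
q(-79, -689)/(-342123) + 82268/r(330, 187) = (118 - 1*(-689))/(-342123) + 82268/68 = (118 + 689)*(-1/342123) + 82268*(1/68) = 807*(-1/342123) + 20567/17 = -269/114041 + 20567/17 = 2345476674/1938697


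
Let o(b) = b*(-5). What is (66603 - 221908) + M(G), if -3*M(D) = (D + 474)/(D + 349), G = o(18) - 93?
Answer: -25780727/166 ≈ -1.5531e+5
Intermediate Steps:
o(b) = -5*b
G = -183 (G = -5*18 - 93 = -90 - 93 = -183)
M(D) = -(474 + D)/(3*(349 + D)) (M(D) = -(D + 474)/(3*(D + 349)) = -(474 + D)/(3*(349 + D)))
(66603 - 221908) + M(G) = (66603 - 221908) + (-474 - 1*(-183))/(3*(349 - 183)) = -155305 + (1/3)*(-474 + 183)/166 = -155305 + (1/3)*(1/166)*(-291) = -155305 - 97/166 = -25780727/166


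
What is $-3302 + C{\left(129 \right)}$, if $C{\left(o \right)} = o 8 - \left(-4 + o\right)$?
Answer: $-2395$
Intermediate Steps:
$C{\left(o \right)} = 4 + 7 o$ ($C{\left(o \right)} = 8 o - \left(-4 + o\right) = 4 + 7 o$)
$-3302 + C{\left(129 \right)} = -3302 + \left(4 + 7 \cdot 129\right) = -3302 + \left(4 + 903\right) = -3302 + 907 = -2395$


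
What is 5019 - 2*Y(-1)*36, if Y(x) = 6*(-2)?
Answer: 5883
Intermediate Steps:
Y(x) = -12
5019 - 2*Y(-1)*36 = 5019 - 2*(-12)*36 = 5019 - (-24)*36 = 5019 - 1*(-864) = 5019 + 864 = 5883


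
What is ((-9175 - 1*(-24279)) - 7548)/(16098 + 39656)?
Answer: 3778/27877 ≈ 0.13552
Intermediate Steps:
((-9175 - 1*(-24279)) - 7548)/(16098 + 39656) = ((-9175 + 24279) - 7548)/55754 = (15104 - 7548)*(1/55754) = 7556*(1/55754) = 3778/27877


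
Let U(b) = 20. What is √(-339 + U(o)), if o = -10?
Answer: I*√319 ≈ 17.861*I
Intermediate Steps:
√(-339 + U(o)) = √(-339 + 20) = √(-319) = I*√319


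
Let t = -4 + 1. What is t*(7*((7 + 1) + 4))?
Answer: -252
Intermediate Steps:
t = -3
t*(7*((7 + 1) + 4)) = -21*((7 + 1) + 4) = -21*(8 + 4) = -21*12 = -3*84 = -252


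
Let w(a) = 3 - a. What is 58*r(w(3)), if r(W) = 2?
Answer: 116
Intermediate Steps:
58*r(w(3)) = 58*2 = 116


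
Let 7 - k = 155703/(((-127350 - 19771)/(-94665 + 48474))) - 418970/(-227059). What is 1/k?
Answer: -33405147139/1632853676785504 ≈ -2.0458e-5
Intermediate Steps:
k = -1632853676785504/33405147139 (k = 7 - (155703/(((-127350 - 19771)/(-94665 + 48474))) - 418970/(-227059)) = 7 - (155703/((-147121/(-46191))) - 418970*(-1/227059)) = 7 - (155703/((-147121*(-1/46191))) + 418970/227059) = 7 - (155703/(147121/46191) + 418970/227059) = 7 - (155703*(46191/147121) + 418970/227059) = 7 - (7192077273/147121 + 418970/227059) = 7 - 1*1633087512815477/33405147139 = 7 - 1633087512815477/33405147139 = -1632853676785504/33405147139 ≈ -48880.)
1/k = 1/(-1632853676785504/33405147139) = -33405147139/1632853676785504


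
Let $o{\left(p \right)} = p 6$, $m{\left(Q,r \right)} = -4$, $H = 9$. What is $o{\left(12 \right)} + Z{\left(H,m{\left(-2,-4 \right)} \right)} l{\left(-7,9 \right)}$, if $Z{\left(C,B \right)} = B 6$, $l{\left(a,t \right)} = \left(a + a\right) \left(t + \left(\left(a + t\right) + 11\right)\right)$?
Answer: $7464$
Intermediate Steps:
$l{\left(a,t \right)} = 2 a \left(11 + a + 2 t\right)$ ($l{\left(a,t \right)} = 2 a \left(t + \left(11 + a + t\right)\right) = 2 a \left(11 + a + 2 t\right)$)
$o{\left(p \right)} = 6 p$
$Z{\left(C,B \right)} = 6 B$
$o{\left(12 \right)} + Z{\left(H,m{\left(-2,-4 \right)} \right)} l{\left(-7,9 \right)} = 6 \cdot 12 + 6 \left(-4\right) 2 \left(-7\right) \left(11 - 7 + 2 \cdot 9\right) = 72 - 24 \cdot 2 \left(-7\right) \left(11 - 7 + 18\right) = 72 - 24 \cdot 2 \left(-7\right) 22 = 72 - -7392 = 72 + 7392 = 7464$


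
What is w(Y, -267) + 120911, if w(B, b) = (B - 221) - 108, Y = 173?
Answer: 120755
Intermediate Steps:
w(B, b) = -329 + B (w(B, b) = (-221 + B) - 108 = -329 + B)
w(Y, -267) + 120911 = (-329 + 173) + 120911 = -156 + 120911 = 120755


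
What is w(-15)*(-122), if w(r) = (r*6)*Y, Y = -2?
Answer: -21960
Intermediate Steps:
w(r) = -12*r (w(r) = (r*6)*(-2) = (6*r)*(-2) = -12*r)
w(-15)*(-122) = -12*(-15)*(-122) = 180*(-122) = -21960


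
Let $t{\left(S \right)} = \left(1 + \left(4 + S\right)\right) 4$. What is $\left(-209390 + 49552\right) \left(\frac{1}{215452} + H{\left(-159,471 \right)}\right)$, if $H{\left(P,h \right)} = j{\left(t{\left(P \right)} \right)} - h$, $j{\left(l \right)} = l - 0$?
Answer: $\frac{18716735937837}{107726} \approx 1.7374 \cdot 10^{8}$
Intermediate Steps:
$t{\left(S \right)} = 20 + 4 S$ ($t{\left(S \right)} = \left(5 + S\right) 4 = 20 + 4 S$)
$j{\left(l \right)} = l$ ($j{\left(l \right)} = l + 0 = l$)
$H{\left(P,h \right)} = 20 - h + 4 P$ ($H{\left(P,h \right)} = \left(20 + 4 P\right) - h = 20 - h + 4 P$)
$\left(-209390 + 49552\right) \left(\frac{1}{215452} + H{\left(-159,471 \right)}\right) = \left(-209390 + 49552\right) \left(\frac{1}{215452} + \left(20 - 471 + 4 \left(-159\right)\right)\right) = - 159838 \left(\frac{1}{215452} - 1087\right) = \left(-159838\right) \left(- \frac{234196323}{215452}\right) = \frac{18716735937837}{107726}$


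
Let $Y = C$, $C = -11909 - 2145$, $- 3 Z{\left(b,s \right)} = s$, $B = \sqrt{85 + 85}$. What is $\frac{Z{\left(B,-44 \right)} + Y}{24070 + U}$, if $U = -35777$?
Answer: $\frac{42118}{35121} \approx 1.1992$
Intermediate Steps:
$B = \sqrt{170} \approx 13.038$
$Z{\left(b,s \right)} = - \frac{s}{3}$
$C = -14054$ ($C = -11909 - 2145 = -14054$)
$Y = -14054$
$\frac{Z{\left(B,-44 \right)} + Y}{24070 + U} = \frac{\left(- \frac{1}{3}\right) \left(-44\right) - 14054}{24070 - 35777} = \frac{\frac{44}{3} - 14054}{-11707} = \left(- \frac{42118}{3}\right) \left(- \frac{1}{11707}\right) = \frac{42118}{35121}$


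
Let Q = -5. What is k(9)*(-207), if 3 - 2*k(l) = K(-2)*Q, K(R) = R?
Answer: 1449/2 ≈ 724.50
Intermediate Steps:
k(l) = -7/2 (k(l) = 3/2 - (-1)*(-5) = 3/2 - ½*10 = 3/2 - 5 = -7/2)
k(9)*(-207) = -7/2*(-207) = 1449/2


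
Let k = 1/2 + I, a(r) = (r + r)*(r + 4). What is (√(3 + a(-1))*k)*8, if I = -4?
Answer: -28*I*√3 ≈ -48.497*I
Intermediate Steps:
a(r) = 2*r*(4 + r) (a(r) = (2*r)*(4 + r) = 2*r*(4 + r))
k = -7/2 (k = 1/2 - 4 = 1*(½) - 4 = ½ - 4 = -7/2 ≈ -3.5000)
(√(3 + a(-1))*k)*8 = (√(3 + 2*(-1)*(4 - 1))*(-7/2))*8 = (√(3 + 2*(-1)*3)*(-7/2))*8 = (√(3 - 6)*(-7/2))*8 = (√(-3)*(-7/2))*8 = ((I*√3)*(-7/2))*8 = -7*I*√3/2*8 = -28*I*√3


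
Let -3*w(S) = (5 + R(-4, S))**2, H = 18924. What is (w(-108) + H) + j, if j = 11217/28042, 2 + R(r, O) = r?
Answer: 1592006033/84126 ≈ 18924.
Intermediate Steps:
R(r, O) = -2 + r
w(S) = -1/3 (w(S) = -(5 + (-2 - 4))**2/3 = -(5 - 6)**2/3 = -1/3*(-1)**2 = -1/3*1 = -1/3)
j = 11217/28042 (j = 11217*(1/28042) = 11217/28042 ≈ 0.40001)
(w(-108) + H) + j = (-1/3 + 18924) + 11217/28042 = 56771/3 + 11217/28042 = 1592006033/84126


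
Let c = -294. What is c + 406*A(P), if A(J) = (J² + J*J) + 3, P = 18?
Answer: 264012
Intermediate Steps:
A(J) = 3 + 2*J² (A(J) = (J² + J²) + 3 = 2*J² + 3 = 3 + 2*J²)
c + 406*A(P) = -294 + 406*(3 + 2*18²) = -294 + 406*(3 + 2*324) = -294 + 406*(3 + 648) = -294 + 406*651 = -294 + 264306 = 264012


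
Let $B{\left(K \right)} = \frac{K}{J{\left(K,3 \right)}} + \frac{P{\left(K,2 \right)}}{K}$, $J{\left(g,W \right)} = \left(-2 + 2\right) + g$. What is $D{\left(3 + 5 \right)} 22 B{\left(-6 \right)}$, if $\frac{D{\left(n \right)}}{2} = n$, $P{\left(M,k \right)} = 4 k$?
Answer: $- \frac{352}{3} \approx -117.33$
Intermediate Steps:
$D{\left(n \right)} = 2 n$
$J{\left(g,W \right)} = g$ ($J{\left(g,W \right)} = 0 + g = g$)
$B{\left(K \right)} = 1 + \frac{8}{K}$ ($B{\left(K \right)} = \frac{K}{K} + \frac{4 \cdot 2}{K} = 1 + \frac{8}{K}$)
$D{\left(3 + 5 \right)} 22 B{\left(-6 \right)} = 2 \left(3 + 5\right) 22 \frac{8 - 6}{-6} = 2 \cdot 8 \cdot 22 \left(\left(- \frac{1}{6}\right) 2\right) = 16 \cdot 22 \left(- \frac{1}{3}\right) = 352 \left(- \frac{1}{3}\right) = - \frac{352}{3}$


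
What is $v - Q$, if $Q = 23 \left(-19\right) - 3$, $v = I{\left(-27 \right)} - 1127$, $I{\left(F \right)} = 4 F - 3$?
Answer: $-798$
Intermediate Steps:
$I{\left(F \right)} = -3 + 4 F$
$v = -1238$ ($v = \left(-3 + 4 \left(-27\right)\right) - 1127 = \left(-3 - 108\right) - 1127 = -111 - 1127 = -1238$)
$Q = -440$ ($Q = -437 - 3 = -440$)
$v - Q = -1238 - -440 = -1238 + 440 = -798$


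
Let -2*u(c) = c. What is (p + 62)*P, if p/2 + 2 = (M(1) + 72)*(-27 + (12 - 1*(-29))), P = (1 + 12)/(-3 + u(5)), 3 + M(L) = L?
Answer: -52468/11 ≈ -4769.8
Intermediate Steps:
M(L) = -3 + L
u(c) = -c/2
P = -26/11 (P = (1 + 12)/(-3 - 1/2*5) = 13/(-3 - 5/2) = 13/(-11/2) = 13*(-2/11) = -26/11 ≈ -2.3636)
p = 1956 (p = -4 + 2*(((-3 + 1) + 72)*(-27 + (12 - 1*(-29)))) = -4 + 2*((-2 + 72)*(-27 + (12 + 29))) = -4 + 2*(70*(-27 + 41)) = -4 + 2*(70*14) = -4 + 2*980 = -4 + 1960 = 1956)
(p + 62)*P = (1956 + 62)*(-26/11) = 2018*(-26/11) = -52468/11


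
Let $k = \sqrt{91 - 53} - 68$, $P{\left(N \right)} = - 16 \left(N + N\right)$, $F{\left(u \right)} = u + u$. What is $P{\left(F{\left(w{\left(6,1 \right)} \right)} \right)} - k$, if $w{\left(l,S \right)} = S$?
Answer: $4 - \sqrt{38} \approx -2.1644$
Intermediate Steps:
$F{\left(u \right)} = 2 u$
$P{\left(N \right)} = - 32 N$ ($P{\left(N \right)} = - 16 \cdot 2 N = - 32 N$)
$k = -68 + \sqrt{38}$ ($k = \sqrt{38} - 68 = -68 + \sqrt{38} \approx -61.836$)
$P{\left(F{\left(w{\left(6,1 \right)} \right)} \right)} - k = - 32 \cdot 2 \cdot 1 - \left(-68 + \sqrt{38}\right) = \left(-32\right) 2 + \left(68 - \sqrt{38}\right) = -64 + \left(68 - \sqrt{38}\right) = 4 - \sqrt{38}$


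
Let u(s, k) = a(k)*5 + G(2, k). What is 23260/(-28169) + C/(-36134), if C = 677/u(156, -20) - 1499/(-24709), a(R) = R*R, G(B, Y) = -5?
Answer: -20715701609146181/25087393610803965 ≈ -0.82574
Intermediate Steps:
a(R) = R²
u(s, k) = -5 + 5*k² (u(s, k) = k²*5 - 5 = 5*k² - 5 = -5 + 5*k²)
C = 19718498/49294455 (C = 677/(-5 + 5*(-20)²) - 1499/(-24709) = 677/(-5 + 5*400) - 1499*(-1/24709) = 677/(-5 + 2000) + 1499/24709 = 677/1995 + 1499/24709 = 19718498/49294455 ≈ 0.40001)
23260/(-28169) + C/(-36134) = 23260/(-28169) + (19718498/49294455)/(-36134) = 23260*(-1/28169) + (19718498/49294455)*(-1/36134) = -23260/28169 - 9859249/890602918485 = -20715701609146181/25087393610803965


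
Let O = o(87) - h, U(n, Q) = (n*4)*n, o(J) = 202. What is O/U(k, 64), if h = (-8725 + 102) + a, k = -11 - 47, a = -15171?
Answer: 5999/3364 ≈ 1.7833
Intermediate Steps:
k = -58
U(n, Q) = 4*n**2 (U(n, Q) = (4*n)*n = 4*n**2)
h = -23794 (h = (-8725 + 102) - 15171 = -8623 - 15171 = -23794)
O = 23996 (O = 202 - 1*(-23794) = 202 + 23794 = 23996)
O/U(k, 64) = 23996/((4*(-58)**2)) = 23996/((4*3364)) = 23996/13456 = 23996*(1/13456) = 5999/3364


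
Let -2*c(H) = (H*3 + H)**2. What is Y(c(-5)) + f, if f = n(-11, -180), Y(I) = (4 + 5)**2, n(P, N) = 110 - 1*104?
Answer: 87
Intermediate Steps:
n(P, N) = 6 (n(P, N) = 110 - 104 = 6)
c(H) = -8*H**2 (c(H) = -(H*3 + H)**2/2 = -(3*H + H)**2/2 = -16*H**2/2 = -8*H**2)
Y(I) = 81 (Y(I) = 9**2 = 81)
f = 6
Y(c(-5)) + f = 81 + 6 = 87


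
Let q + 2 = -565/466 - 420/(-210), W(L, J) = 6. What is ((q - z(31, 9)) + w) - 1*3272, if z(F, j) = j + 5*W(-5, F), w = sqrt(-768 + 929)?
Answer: -1543491/466 + sqrt(161) ≈ -3299.5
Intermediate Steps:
w = sqrt(161) ≈ 12.689
z(F, j) = 30 + j (z(F, j) = j + 5*6 = j + 30 = 30 + j)
q = -565/466 (q = -2 + (-565/466 - 420/(-210)) = -2 + (-565*1/466 - 420*(-1/210)) = -2 + (-565/466 + 2) = -2 + 367/466 = -565/466 ≈ -1.2124)
((q - z(31, 9)) + w) - 1*3272 = ((-565/466 - (30 + 9)) + sqrt(161)) - 1*3272 = ((-565/466 - 1*39) + sqrt(161)) - 3272 = ((-565/466 - 39) + sqrt(161)) - 3272 = (-18739/466 + sqrt(161)) - 3272 = -1543491/466 + sqrt(161)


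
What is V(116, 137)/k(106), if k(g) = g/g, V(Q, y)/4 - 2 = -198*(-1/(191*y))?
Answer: 210128/26167 ≈ 8.0303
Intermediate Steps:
V(Q, y) = 8 + 792/(191*y) (V(Q, y) = 8 + 4*(-198*(-1/(191*y))) = 8 + 4*(-(-198)/(191*y)) = 8 + 4*(198/(191*y)) = 8 + 792/(191*y))
k(g) = 1
V(116, 137)/k(106) = (8 + (792/191)/137)/1 = (8 + (792/191)*(1/137))*1 = (8 + 792/26167)*1 = (210128/26167)*1 = 210128/26167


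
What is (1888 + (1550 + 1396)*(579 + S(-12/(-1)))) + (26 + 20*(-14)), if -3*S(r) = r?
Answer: 1695584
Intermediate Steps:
S(r) = -r/3
(1888 + (1550 + 1396)*(579 + S(-12/(-1)))) + (26 + 20*(-14)) = (1888 + (1550 + 1396)*(579 - (-4)/(-1))) + (26 + 20*(-14)) = (1888 + 2946*(579 - (-4)*(-1))) + (26 - 280) = (1888 + 2946*(579 - 1/3*12)) - 254 = (1888 + 2946*(579 - 4)) - 254 = (1888 + 2946*575) - 254 = (1888 + 1693950) - 254 = 1695838 - 254 = 1695584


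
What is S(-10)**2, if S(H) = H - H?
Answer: 0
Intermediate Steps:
S(H) = 0
S(-10)**2 = 0**2 = 0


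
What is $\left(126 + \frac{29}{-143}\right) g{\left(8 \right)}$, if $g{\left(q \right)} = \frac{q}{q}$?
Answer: $\frac{17989}{143} \approx 125.8$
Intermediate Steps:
$g{\left(q \right)} = 1$
$\left(126 + \frac{29}{-143}\right) g{\left(8 \right)} = \left(126 + \frac{29}{-143}\right) 1 = \left(126 + 29 \left(- \frac{1}{143}\right)\right) 1 = \left(126 - \frac{29}{143}\right) 1 = \frac{17989}{143} \cdot 1 = \frac{17989}{143}$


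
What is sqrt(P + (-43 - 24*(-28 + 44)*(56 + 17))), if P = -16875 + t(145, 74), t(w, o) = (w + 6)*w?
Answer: I*sqrt(23055) ≈ 151.84*I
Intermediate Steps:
t(w, o) = w*(6 + w) (t(w, o) = (6 + w)*w = w*(6 + w))
P = 5020 (P = -16875 + 145*(6 + 145) = -16875 + 145*151 = -16875 + 21895 = 5020)
sqrt(P + (-43 - 24*(-28 + 44)*(56 + 17))) = sqrt(5020 + (-43 - 24*(-28 + 44)*(56 + 17))) = sqrt(5020 + (-43 - 384*73)) = sqrt(5020 + (-43 - 24*1168)) = sqrt(5020 + (-43 - 28032)) = sqrt(5020 - 28075) = sqrt(-23055) = I*sqrt(23055)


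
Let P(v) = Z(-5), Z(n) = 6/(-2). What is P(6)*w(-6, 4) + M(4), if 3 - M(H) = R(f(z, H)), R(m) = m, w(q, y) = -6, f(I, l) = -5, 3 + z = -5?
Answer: 26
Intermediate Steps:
z = -8 (z = -3 - 5 = -8)
Z(n) = -3 (Z(n) = 6*(-½) = -3)
P(v) = -3
M(H) = 8 (M(H) = 3 - 1*(-5) = 3 + 5 = 8)
P(6)*w(-6, 4) + M(4) = -3*(-6) + 8 = 18 + 8 = 26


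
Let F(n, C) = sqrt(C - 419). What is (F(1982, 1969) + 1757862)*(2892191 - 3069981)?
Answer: -312530284980 - 888950*sqrt(62) ≈ -3.1254e+11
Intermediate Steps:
F(n, C) = sqrt(-419 + C)
(F(1982, 1969) + 1757862)*(2892191 - 3069981) = (sqrt(-419 + 1969) + 1757862)*(2892191 - 3069981) = (sqrt(1550) + 1757862)*(-177790) = (5*sqrt(62) + 1757862)*(-177790) = (1757862 + 5*sqrt(62))*(-177790) = -312530284980 - 888950*sqrt(62)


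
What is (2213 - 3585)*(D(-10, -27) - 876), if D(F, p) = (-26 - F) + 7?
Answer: 1214220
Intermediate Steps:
D(F, p) = -19 - F
(2213 - 3585)*(D(-10, -27) - 876) = (2213 - 3585)*((-19 - 1*(-10)) - 876) = -1372*((-19 + 10) - 876) = -1372*(-9 - 876) = -1372*(-885) = 1214220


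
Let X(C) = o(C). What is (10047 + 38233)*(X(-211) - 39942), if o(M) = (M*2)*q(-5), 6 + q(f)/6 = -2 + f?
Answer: -339215280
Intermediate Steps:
q(f) = -48 + 6*f (q(f) = -36 + 6*(-2 + f) = -36 + (-12 + 6*f) = -48 + 6*f)
o(M) = -156*M (o(M) = (M*2)*(-48 + 6*(-5)) = (2*M)*(-48 - 30) = (2*M)*(-78) = -156*M)
X(C) = -156*C
(10047 + 38233)*(X(-211) - 39942) = (10047 + 38233)*(-156*(-211) - 39942) = 48280*(32916 - 39942) = 48280*(-7026) = -339215280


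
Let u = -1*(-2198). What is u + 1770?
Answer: 3968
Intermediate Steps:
u = 2198
u + 1770 = 2198 + 1770 = 3968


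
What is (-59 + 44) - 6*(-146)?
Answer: 861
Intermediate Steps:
(-59 + 44) - 6*(-146) = -15 + 876 = 861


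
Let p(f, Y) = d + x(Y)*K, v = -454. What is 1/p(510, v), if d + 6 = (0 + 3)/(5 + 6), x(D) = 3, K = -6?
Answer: -11/261 ≈ -0.042146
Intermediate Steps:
d = -63/11 (d = -6 + (0 + 3)/(5 + 6) = -6 + 3/11 = -63/11 ≈ -5.7273)
p(f, Y) = -261/11 (p(f, Y) = -63/11 + 3*(-6) = -63/11 - 18 = -261/11)
1/p(510, v) = 1/(-261/11) = -11/261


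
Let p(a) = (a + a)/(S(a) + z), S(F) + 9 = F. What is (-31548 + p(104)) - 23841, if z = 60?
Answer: -8585087/155 ≈ -55388.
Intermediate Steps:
S(F) = -9 + F
p(a) = 2*a/(51 + a) (p(a) = (a + a)/((-9 + a) + 60) = (2*a)/(51 + a) = 2*a/(51 + a))
(-31548 + p(104)) - 23841 = (-31548 + 2*104/(51 + 104)) - 23841 = (-31548 + 2*104/155) - 23841 = (-31548 + 2*104*(1/155)) - 23841 = (-31548 + 208/155) - 23841 = -4889732/155 - 23841 = -8585087/155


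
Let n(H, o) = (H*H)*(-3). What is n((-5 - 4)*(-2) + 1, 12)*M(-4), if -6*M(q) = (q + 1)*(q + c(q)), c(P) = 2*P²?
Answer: -15162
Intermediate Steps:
M(q) = -(1 + q)*(q + 2*q²)/6 (M(q) = -(q + 1)*(q + 2*q²)/6 = -(1 + q)*(q + 2*q²)/6)
n(H, o) = -3*H² (n(H, o) = H²*(-3) = -3*H²)
n((-5 - 4)*(-2) + 1, 12)*M(-4) = (-3*((-5 - 4)*(-2) + 1)²)*((⅙)*(-4)*(-1 - 3*(-4) - 2*(-4)²)) = (-3*(-9*(-2) + 1)²)*((⅙)*(-4)*(-1 + 12 - 2*16)) = (-3*(18 + 1)²)*((⅙)*(-4)*(-1 + 12 - 32)) = (-3*19²)*((⅙)*(-4)*(-21)) = -3*361*14 = -1083*14 = -15162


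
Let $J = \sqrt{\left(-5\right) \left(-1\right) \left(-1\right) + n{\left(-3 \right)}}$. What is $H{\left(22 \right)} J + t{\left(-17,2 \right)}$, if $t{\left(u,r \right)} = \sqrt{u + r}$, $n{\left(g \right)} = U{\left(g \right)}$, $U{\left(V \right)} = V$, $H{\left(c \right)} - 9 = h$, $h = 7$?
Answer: $i \left(\sqrt{15} + 32 \sqrt{2}\right) \approx 49.128 i$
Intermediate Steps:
$H{\left(c \right)} = 16$ ($H{\left(c \right)} = 9 + 7 = 16$)
$n{\left(g \right)} = g$
$t{\left(u,r \right)} = \sqrt{r + u}$
$J = 2 i \sqrt{2}$ ($J = \sqrt{\left(-5\right) \left(-1\right) \left(-1\right) - 3} = \sqrt{5 \left(-1\right) - 3} = \sqrt{-5 - 3} = \sqrt{-8} = 2 i \sqrt{2} \approx 2.8284 i$)
$H{\left(22 \right)} J + t{\left(-17,2 \right)} = 16 \cdot 2 i \sqrt{2} + \sqrt{2 - 17} = 32 i \sqrt{2} + \sqrt{-15} = 32 i \sqrt{2} + i \sqrt{15} = i \sqrt{15} + 32 i \sqrt{2}$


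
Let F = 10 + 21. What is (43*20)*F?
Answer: 26660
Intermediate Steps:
F = 31
(43*20)*F = (43*20)*31 = 860*31 = 26660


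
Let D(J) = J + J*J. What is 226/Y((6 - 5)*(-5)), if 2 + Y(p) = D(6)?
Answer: 113/20 ≈ 5.6500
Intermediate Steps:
D(J) = J + J²
Y(p) = 40 (Y(p) = -2 + 6*(1 + 6) = -2 + 6*7 = -2 + 42 = 40)
226/Y((6 - 5)*(-5)) = 226/40 = 226*(1/40) = 113/20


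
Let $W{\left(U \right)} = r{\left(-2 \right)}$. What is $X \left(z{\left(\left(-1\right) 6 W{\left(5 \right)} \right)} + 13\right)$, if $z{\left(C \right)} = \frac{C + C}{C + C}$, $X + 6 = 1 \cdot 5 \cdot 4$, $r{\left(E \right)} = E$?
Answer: $196$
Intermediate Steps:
$W{\left(U \right)} = -2$
$X = 14$ ($X = -6 + 1 \cdot 5 \cdot 4 = -6 + 5 \cdot 4 = -6 + 20 = 14$)
$z{\left(C \right)} = 1$ ($z{\left(C \right)} = \frac{2 C}{2 C} = 2 C \frac{1}{2 C} = 1$)
$X \left(z{\left(\left(-1\right) 6 W{\left(5 \right)} \right)} + 13\right) = 14 \left(1 + 13\right) = 14 \cdot 14 = 196$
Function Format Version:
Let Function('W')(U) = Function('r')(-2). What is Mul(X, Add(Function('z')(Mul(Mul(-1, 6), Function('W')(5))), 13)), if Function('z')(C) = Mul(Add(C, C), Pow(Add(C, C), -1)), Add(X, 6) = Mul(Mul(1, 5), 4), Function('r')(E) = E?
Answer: 196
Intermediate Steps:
Function('W')(U) = -2
X = 14 (X = Add(-6, Mul(Mul(1, 5), 4)) = Add(-6, Mul(5, 4)) = Add(-6, 20) = 14)
Function('z')(C) = 1 (Function('z')(C) = Mul(Mul(2, C), Pow(Mul(2, C), -1)) = Mul(Mul(2, C), Mul(Rational(1, 2), Pow(C, -1))) = 1)
Mul(X, Add(Function('z')(Mul(Mul(-1, 6), Function('W')(5))), 13)) = Mul(14, Add(1, 13)) = Mul(14, 14) = 196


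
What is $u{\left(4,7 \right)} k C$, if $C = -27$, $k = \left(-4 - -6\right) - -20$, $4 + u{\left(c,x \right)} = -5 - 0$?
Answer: $5346$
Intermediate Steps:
$u{\left(c,x \right)} = -9$ ($u{\left(c,x \right)} = -4 - 5 = -9$)
$k = 22$ ($k = \left(-4 + 6\right) + 20 = 2 + 20 = 22$)
$u{\left(4,7 \right)} k C = \left(-9\right) 22 \left(-27\right) = \left(-198\right) \left(-27\right) = 5346$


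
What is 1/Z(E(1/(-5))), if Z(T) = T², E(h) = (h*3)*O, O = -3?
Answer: 25/81 ≈ 0.30864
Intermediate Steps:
E(h) = -9*h (E(h) = (h*3)*(-3) = (3*h)*(-3) = -9*h)
1/Z(E(1/(-5))) = 1/((-9/(-5))²) = 1/((-9*(-⅕))²) = 1/((9/5)²) = 1/(81/25) = 25/81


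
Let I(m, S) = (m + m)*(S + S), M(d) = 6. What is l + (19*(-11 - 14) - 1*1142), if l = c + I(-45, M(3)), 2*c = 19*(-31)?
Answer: -5983/2 ≈ -2991.5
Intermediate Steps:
c = -589/2 (c = (19*(-31))/2 = (½)*(-589) = -589/2 ≈ -294.50)
I(m, S) = 4*S*m (I(m, S) = (2*m)*(2*S) = 4*S*m)
l = -2749/2 (l = -589/2 + 4*6*(-45) = -589/2 - 1080 = -2749/2 ≈ -1374.5)
l + (19*(-11 - 14) - 1*1142) = -2749/2 + (19*(-11 - 14) - 1*1142) = -2749/2 + (19*(-25) - 1142) = -2749/2 + (-475 - 1142) = -2749/2 - 1617 = -5983/2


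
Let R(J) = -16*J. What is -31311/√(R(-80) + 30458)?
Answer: -4473*√31738/4534 ≈ -175.75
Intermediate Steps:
-31311/√(R(-80) + 30458) = -31311/√(-16*(-80) + 30458) = -31311/√(1280 + 30458) = -31311*√31738/31738 = -4473*√31738/4534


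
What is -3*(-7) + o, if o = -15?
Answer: 6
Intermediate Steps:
-3*(-7) + o = -3*(-7) - 15 = 21 - 15 = 6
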